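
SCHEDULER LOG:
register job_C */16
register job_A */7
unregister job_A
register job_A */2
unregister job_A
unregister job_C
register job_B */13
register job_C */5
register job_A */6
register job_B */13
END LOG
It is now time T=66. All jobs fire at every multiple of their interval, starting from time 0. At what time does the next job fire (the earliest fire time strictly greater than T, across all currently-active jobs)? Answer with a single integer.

Op 1: register job_C */16 -> active={job_C:*/16}
Op 2: register job_A */7 -> active={job_A:*/7, job_C:*/16}
Op 3: unregister job_A -> active={job_C:*/16}
Op 4: register job_A */2 -> active={job_A:*/2, job_C:*/16}
Op 5: unregister job_A -> active={job_C:*/16}
Op 6: unregister job_C -> active={}
Op 7: register job_B */13 -> active={job_B:*/13}
Op 8: register job_C */5 -> active={job_B:*/13, job_C:*/5}
Op 9: register job_A */6 -> active={job_A:*/6, job_B:*/13, job_C:*/5}
Op 10: register job_B */13 -> active={job_A:*/6, job_B:*/13, job_C:*/5}
  job_A: interval 6, next fire after T=66 is 72
  job_B: interval 13, next fire after T=66 is 78
  job_C: interval 5, next fire after T=66 is 70
Earliest fire time = 70 (job job_C)

Answer: 70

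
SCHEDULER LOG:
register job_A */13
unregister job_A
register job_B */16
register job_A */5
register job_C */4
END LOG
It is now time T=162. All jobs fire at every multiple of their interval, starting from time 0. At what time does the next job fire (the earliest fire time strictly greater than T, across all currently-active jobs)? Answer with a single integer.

Answer: 164

Derivation:
Op 1: register job_A */13 -> active={job_A:*/13}
Op 2: unregister job_A -> active={}
Op 3: register job_B */16 -> active={job_B:*/16}
Op 4: register job_A */5 -> active={job_A:*/5, job_B:*/16}
Op 5: register job_C */4 -> active={job_A:*/5, job_B:*/16, job_C:*/4}
  job_A: interval 5, next fire after T=162 is 165
  job_B: interval 16, next fire after T=162 is 176
  job_C: interval 4, next fire after T=162 is 164
Earliest fire time = 164 (job job_C)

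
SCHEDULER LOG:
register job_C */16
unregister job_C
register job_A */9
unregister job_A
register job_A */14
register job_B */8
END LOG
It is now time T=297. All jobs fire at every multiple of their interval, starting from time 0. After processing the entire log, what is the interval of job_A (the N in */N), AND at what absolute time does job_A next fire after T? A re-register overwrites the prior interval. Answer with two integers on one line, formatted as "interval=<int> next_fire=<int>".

Answer: interval=14 next_fire=308

Derivation:
Op 1: register job_C */16 -> active={job_C:*/16}
Op 2: unregister job_C -> active={}
Op 3: register job_A */9 -> active={job_A:*/9}
Op 4: unregister job_A -> active={}
Op 5: register job_A */14 -> active={job_A:*/14}
Op 6: register job_B */8 -> active={job_A:*/14, job_B:*/8}
Final interval of job_A = 14
Next fire of job_A after T=297: (297//14+1)*14 = 308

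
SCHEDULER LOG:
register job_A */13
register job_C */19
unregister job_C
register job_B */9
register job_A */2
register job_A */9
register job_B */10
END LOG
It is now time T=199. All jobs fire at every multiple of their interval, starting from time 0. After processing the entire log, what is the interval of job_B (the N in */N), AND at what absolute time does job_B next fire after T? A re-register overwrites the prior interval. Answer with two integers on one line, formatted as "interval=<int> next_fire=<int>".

Answer: interval=10 next_fire=200

Derivation:
Op 1: register job_A */13 -> active={job_A:*/13}
Op 2: register job_C */19 -> active={job_A:*/13, job_C:*/19}
Op 3: unregister job_C -> active={job_A:*/13}
Op 4: register job_B */9 -> active={job_A:*/13, job_B:*/9}
Op 5: register job_A */2 -> active={job_A:*/2, job_B:*/9}
Op 6: register job_A */9 -> active={job_A:*/9, job_B:*/9}
Op 7: register job_B */10 -> active={job_A:*/9, job_B:*/10}
Final interval of job_B = 10
Next fire of job_B after T=199: (199//10+1)*10 = 200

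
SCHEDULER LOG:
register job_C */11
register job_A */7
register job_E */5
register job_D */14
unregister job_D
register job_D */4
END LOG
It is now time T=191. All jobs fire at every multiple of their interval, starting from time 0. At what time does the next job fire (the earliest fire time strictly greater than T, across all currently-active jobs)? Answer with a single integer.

Answer: 192

Derivation:
Op 1: register job_C */11 -> active={job_C:*/11}
Op 2: register job_A */7 -> active={job_A:*/7, job_C:*/11}
Op 3: register job_E */5 -> active={job_A:*/7, job_C:*/11, job_E:*/5}
Op 4: register job_D */14 -> active={job_A:*/7, job_C:*/11, job_D:*/14, job_E:*/5}
Op 5: unregister job_D -> active={job_A:*/7, job_C:*/11, job_E:*/5}
Op 6: register job_D */4 -> active={job_A:*/7, job_C:*/11, job_D:*/4, job_E:*/5}
  job_A: interval 7, next fire after T=191 is 196
  job_C: interval 11, next fire after T=191 is 198
  job_D: interval 4, next fire after T=191 is 192
  job_E: interval 5, next fire after T=191 is 195
Earliest fire time = 192 (job job_D)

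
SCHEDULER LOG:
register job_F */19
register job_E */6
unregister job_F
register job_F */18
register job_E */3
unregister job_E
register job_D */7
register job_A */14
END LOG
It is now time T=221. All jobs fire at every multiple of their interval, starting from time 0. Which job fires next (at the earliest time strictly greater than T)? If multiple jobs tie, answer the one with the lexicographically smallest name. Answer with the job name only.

Op 1: register job_F */19 -> active={job_F:*/19}
Op 2: register job_E */6 -> active={job_E:*/6, job_F:*/19}
Op 3: unregister job_F -> active={job_E:*/6}
Op 4: register job_F */18 -> active={job_E:*/6, job_F:*/18}
Op 5: register job_E */3 -> active={job_E:*/3, job_F:*/18}
Op 6: unregister job_E -> active={job_F:*/18}
Op 7: register job_D */7 -> active={job_D:*/7, job_F:*/18}
Op 8: register job_A */14 -> active={job_A:*/14, job_D:*/7, job_F:*/18}
  job_A: interval 14, next fire after T=221 is 224
  job_D: interval 7, next fire after T=221 is 224
  job_F: interval 18, next fire after T=221 is 234
Earliest = 224, winner (lex tiebreak) = job_A

Answer: job_A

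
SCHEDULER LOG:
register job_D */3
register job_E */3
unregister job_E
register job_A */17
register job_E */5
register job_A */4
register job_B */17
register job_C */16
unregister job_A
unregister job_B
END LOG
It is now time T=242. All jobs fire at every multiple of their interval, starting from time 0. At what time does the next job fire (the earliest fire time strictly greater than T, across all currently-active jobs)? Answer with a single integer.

Answer: 243

Derivation:
Op 1: register job_D */3 -> active={job_D:*/3}
Op 2: register job_E */3 -> active={job_D:*/3, job_E:*/3}
Op 3: unregister job_E -> active={job_D:*/3}
Op 4: register job_A */17 -> active={job_A:*/17, job_D:*/3}
Op 5: register job_E */5 -> active={job_A:*/17, job_D:*/3, job_E:*/5}
Op 6: register job_A */4 -> active={job_A:*/4, job_D:*/3, job_E:*/5}
Op 7: register job_B */17 -> active={job_A:*/4, job_B:*/17, job_D:*/3, job_E:*/5}
Op 8: register job_C */16 -> active={job_A:*/4, job_B:*/17, job_C:*/16, job_D:*/3, job_E:*/5}
Op 9: unregister job_A -> active={job_B:*/17, job_C:*/16, job_D:*/3, job_E:*/5}
Op 10: unregister job_B -> active={job_C:*/16, job_D:*/3, job_E:*/5}
  job_C: interval 16, next fire after T=242 is 256
  job_D: interval 3, next fire after T=242 is 243
  job_E: interval 5, next fire after T=242 is 245
Earliest fire time = 243 (job job_D)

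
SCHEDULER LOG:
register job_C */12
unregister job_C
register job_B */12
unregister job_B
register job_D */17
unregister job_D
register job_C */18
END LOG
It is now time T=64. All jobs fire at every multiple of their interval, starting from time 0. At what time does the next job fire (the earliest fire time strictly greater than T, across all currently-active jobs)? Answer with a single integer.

Answer: 72

Derivation:
Op 1: register job_C */12 -> active={job_C:*/12}
Op 2: unregister job_C -> active={}
Op 3: register job_B */12 -> active={job_B:*/12}
Op 4: unregister job_B -> active={}
Op 5: register job_D */17 -> active={job_D:*/17}
Op 6: unregister job_D -> active={}
Op 7: register job_C */18 -> active={job_C:*/18}
  job_C: interval 18, next fire after T=64 is 72
Earliest fire time = 72 (job job_C)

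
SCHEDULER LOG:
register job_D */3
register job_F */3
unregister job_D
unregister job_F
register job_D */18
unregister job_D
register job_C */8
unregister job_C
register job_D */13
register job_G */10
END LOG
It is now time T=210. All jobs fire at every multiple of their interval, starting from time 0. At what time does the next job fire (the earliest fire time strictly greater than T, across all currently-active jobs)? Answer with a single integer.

Answer: 220

Derivation:
Op 1: register job_D */3 -> active={job_D:*/3}
Op 2: register job_F */3 -> active={job_D:*/3, job_F:*/3}
Op 3: unregister job_D -> active={job_F:*/3}
Op 4: unregister job_F -> active={}
Op 5: register job_D */18 -> active={job_D:*/18}
Op 6: unregister job_D -> active={}
Op 7: register job_C */8 -> active={job_C:*/8}
Op 8: unregister job_C -> active={}
Op 9: register job_D */13 -> active={job_D:*/13}
Op 10: register job_G */10 -> active={job_D:*/13, job_G:*/10}
  job_D: interval 13, next fire after T=210 is 221
  job_G: interval 10, next fire after T=210 is 220
Earliest fire time = 220 (job job_G)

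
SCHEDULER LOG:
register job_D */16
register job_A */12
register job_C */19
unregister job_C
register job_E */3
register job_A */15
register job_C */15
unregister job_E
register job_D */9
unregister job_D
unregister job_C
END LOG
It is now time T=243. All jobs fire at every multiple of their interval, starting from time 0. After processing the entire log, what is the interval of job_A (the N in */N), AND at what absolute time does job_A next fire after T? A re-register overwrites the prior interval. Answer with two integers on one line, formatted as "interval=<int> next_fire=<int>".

Op 1: register job_D */16 -> active={job_D:*/16}
Op 2: register job_A */12 -> active={job_A:*/12, job_D:*/16}
Op 3: register job_C */19 -> active={job_A:*/12, job_C:*/19, job_D:*/16}
Op 4: unregister job_C -> active={job_A:*/12, job_D:*/16}
Op 5: register job_E */3 -> active={job_A:*/12, job_D:*/16, job_E:*/3}
Op 6: register job_A */15 -> active={job_A:*/15, job_D:*/16, job_E:*/3}
Op 7: register job_C */15 -> active={job_A:*/15, job_C:*/15, job_D:*/16, job_E:*/3}
Op 8: unregister job_E -> active={job_A:*/15, job_C:*/15, job_D:*/16}
Op 9: register job_D */9 -> active={job_A:*/15, job_C:*/15, job_D:*/9}
Op 10: unregister job_D -> active={job_A:*/15, job_C:*/15}
Op 11: unregister job_C -> active={job_A:*/15}
Final interval of job_A = 15
Next fire of job_A after T=243: (243//15+1)*15 = 255

Answer: interval=15 next_fire=255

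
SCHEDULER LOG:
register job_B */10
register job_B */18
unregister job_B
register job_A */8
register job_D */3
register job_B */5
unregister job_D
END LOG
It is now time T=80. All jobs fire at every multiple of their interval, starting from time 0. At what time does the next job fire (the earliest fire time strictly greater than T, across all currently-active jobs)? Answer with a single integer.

Op 1: register job_B */10 -> active={job_B:*/10}
Op 2: register job_B */18 -> active={job_B:*/18}
Op 3: unregister job_B -> active={}
Op 4: register job_A */8 -> active={job_A:*/8}
Op 5: register job_D */3 -> active={job_A:*/8, job_D:*/3}
Op 6: register job_B */5 -> active={job_A:*/8, job_B:*/5, job_D:*/3}
Op 7: unregister job_D -> active={job_A:*/8, job_B:*/5}
  job_A: interval 8, next fire after T=80 is 88
  job_B: interval 5, next fire after T=80 is 85
Earliest fire time = 85 (job job_B)

Answer: 85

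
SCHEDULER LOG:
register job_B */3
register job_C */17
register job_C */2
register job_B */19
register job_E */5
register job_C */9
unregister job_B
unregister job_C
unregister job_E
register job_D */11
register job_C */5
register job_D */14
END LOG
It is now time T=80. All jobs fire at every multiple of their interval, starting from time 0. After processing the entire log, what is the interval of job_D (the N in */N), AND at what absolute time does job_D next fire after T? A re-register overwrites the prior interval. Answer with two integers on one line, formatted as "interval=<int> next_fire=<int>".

Answer: interval=14 next_fire=84

Derivation:
Op 1: register job_B */3 -> active={job_B:*/3}
Op 2: register job_C */17 -> active={job_B:*/3, job_C:*/17}
Op 3: register job_C */2 -> active={job_B:*/3, job_C:*/2}
Op 4: register job_B */19 -> active={job_B:*/19, job_C:*/2}
Op 5: register job_E */5 -> active={job_B:*/19, job_C:*/2, job_E:*/5}
Op 6: register job_C */9 -> active={job_B:*/19, job_C:*/9, job_E:*/5}
Op 7: unregister job_B -> active={job_C:*/9, job_E:*/5}
Op 8: unregister job_C -> active={job_E:*/5}
Op 9: unregister job_E -> active={}
Op 10: register job_D */11 -> active={job_D:*/11}
Op 11: register job_C */5 -> active={job_C:*/5, job_D:*/11}
Op 12: register job_D */14 -> active={job_C:*/5, job_D:*/14}
Final interval of job_D = 14
Next fire of job_D after T=80: (80//14+1)*14 = 84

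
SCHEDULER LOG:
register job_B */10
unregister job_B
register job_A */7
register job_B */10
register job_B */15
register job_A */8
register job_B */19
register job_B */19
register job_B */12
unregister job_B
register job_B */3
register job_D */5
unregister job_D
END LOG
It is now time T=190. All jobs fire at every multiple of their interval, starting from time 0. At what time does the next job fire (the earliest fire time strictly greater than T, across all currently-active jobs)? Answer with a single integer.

Answer: 192

Derivation:
Op 1: register job_B */10 -> active={job_B:*/10}
Op 2: unregister job_B -> active={}
Op 3: register job_A */7 -> active={job_A:*/7}
Op 4: register job_B */10 -> active={job_A:*/7, job_B:*/10}
Op 5: register job_B */15 -> active={job_A:*/7, job_B:*/15}
Op 6: register job_A */8 -> active={job_A:*/8, job_B:*/15}
Op 7: register job_B */19 -> active={job_A:*/8, job_B:*/19}
Op 8: register job_B */19 -> active={job_A:*/8, job_B:*/19}
Op 9: register job_B */12 -> active={job_A:*/8, job_B:*/12}
Op 10: unregister job_B -> active={job_A:*/8}
Op 11: register job_B */3 -> active={job_A:*/8, job_B:*/3}
Op 12: register job_D */5 -> active={job_A:*/8, job_B:*/3, job_D:*/5}
Op 13: unregister job_D -> active={job_A:*/8, job_B:*/3}
  job_A: interval 8, next fire after T=190 is 192
  job_B: interval 3, next fire after T=190 is 192
Earliest fire time = 192 (job job_A)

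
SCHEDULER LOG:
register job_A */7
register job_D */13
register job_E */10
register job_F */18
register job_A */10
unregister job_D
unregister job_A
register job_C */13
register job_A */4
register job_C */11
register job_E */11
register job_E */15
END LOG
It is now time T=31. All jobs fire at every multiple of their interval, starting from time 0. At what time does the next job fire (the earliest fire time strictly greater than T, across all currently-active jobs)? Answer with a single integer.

Op 1: register job_A */7 -> active={job_A:*/7}
Op 2: register job_D */13 -> active={job_A:*/7, job_D:*/13}
Op 3: register job_E */10 -> active={job_A:*/7, job_D:*/13, job_E:*/10}
Op 4: register job_F */18 -> active={job_A:*/7, job_D:*/13, job_E:*/10, job_F:*/18}
Op 5: register job_A */10 -> active={job_A:*/10, job_D:*/13, job_E:*/10, job_F:*/18}
Op 6: unregister job_D -> active={job_A:*/10, job_E:*/10, job_F:*/18}
Op 7: unregister job_A -> active={job_E:*/10, job_F:*/18}
Op 8: register job_C */13 -> active={job_C:*/13, job_E:*/10, job_F:*/18}
Op 9: register job_A */4 -> active={job_A:*/4, job_C:*/13, job_E:*/10, job_F:*/18}
Op 10: register job_C */11 -> active={job_A:*/4, job_C:*/11, job_E:*/10, job_F:*/18}
Op 11: register job_E */11 -> active={job_A:*/4, job_C:*/11, job_E:*/11, job_F:*/18}
Op 12: register job_E */15 -> active={job_A:*/4, job_C:*/11, job_E:*/15, job_F:*/18}
  job_A: interval 4, next fire after T=31 is 32
  job_C: interval 11, next fire after T=31 is 33
  job_E: interval 15, next fire after T=31 is 45
  job_F: interval 18, next fire after T=31 is 36
Earliest fire time = 32 (job job_A)

Answer: 32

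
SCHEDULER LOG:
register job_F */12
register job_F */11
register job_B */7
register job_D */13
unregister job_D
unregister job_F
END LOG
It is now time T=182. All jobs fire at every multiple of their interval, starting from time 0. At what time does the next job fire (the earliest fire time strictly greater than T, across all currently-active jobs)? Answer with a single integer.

Op 1: register job_F */12 -> active={job_F:*/12}
Op 2: register job_F */11 -> active={job_F:*/11}
Op 3: register job_B */7 -> active={job_B:*/7, job_F:*/11}
Op 4: register job_D */13 -> active={job_B:*/7, job_D:*/13, job_F:*/11}
Op 5: unregister job_D -> active={job_B:*/7, job_F:*/11}
Op 6: unregister job_F -> active={job_B:*/7}
  job_B: interval 7, next fire after T=182 is 189
Earliest fire time = 189 (job job_B)

Answer: 189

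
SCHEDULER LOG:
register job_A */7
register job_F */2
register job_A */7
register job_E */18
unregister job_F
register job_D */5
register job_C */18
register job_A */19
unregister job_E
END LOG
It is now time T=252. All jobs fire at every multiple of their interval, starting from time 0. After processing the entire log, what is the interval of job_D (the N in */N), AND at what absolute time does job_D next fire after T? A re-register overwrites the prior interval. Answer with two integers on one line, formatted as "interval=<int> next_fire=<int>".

Op 1: register job_A */7 -> active={job_A:*/7}
Op 2: register job_F */2 -> active={job_A:*/7, job_F:*/2}
Op 3: register job_A */7 -> active={job_A:*/7, job_F:*/2}
Op 4: register job_E */18 -> active={job_A:*/7, job_E:*/18, job_F:*/2}
Op 5: unregister job_F -> active={job_A:*/7, job_E:*/18}
Op 6: register job_D */5 -> active={job_A:*/7, job_D:*/5, job_E:*/18}
Op 7: register job_C */18 -> active={job_A:*/7, job_C:*/18, job_D:*/5, job_E:*/18}
Op 8: register job_A */19 -> active={job_A:*/19, job_C:*/18, job_D:*/5, job_E:*/18}
Op 9: unregister job_E -> active={job_A:*/19, job_C:*/18, job_D:*/5}
Final interval of job_D = 5
Next fire of job_D after T=252: (252//5+1)*5 = 255

Answer: interval=5 next_fire=255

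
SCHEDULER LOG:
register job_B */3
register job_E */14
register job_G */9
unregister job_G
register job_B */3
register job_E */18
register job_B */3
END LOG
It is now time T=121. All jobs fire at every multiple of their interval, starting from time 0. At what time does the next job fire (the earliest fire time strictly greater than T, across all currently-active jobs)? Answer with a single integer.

Op 1: register job_B */3 -> active={job_B:*/3}
Op 2: register job_E */14 -> active={job_B:*/3, job_E:*/14}
Op 3: register job_G */9 -> active={job_B:*/3, job_E:*/14, job_G:*/9}
Op 4: unregister job_G -> active={job_B:*/3, job_E:*/14}
Op 5: register job_B */3 -> active={job_B:*/3, job_E:*/14}
Op 6: register job_E */18 -> active={job_B:*/3, job_E:*/18}
Op 7: register job_B */3 -> active={job_B:*/3, job_E:*/18}
  job_B: interval 3, next fire after T=121 is 123
  job_E: interval 18, next fire after T=121 is 126
Earliest fire time = 123 (job job_B)

Answer: 123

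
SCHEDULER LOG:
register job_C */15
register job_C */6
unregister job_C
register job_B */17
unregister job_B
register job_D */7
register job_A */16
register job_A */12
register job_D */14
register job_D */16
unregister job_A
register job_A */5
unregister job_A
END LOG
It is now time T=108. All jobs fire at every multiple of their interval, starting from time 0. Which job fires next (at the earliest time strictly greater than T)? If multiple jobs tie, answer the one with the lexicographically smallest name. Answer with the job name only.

Op 1: register job_C */15 -> active={job_C:*/15}
Op 2: register job_C */6 -> active={job_C:*/6}
Op 3: unregister job_C -> active={}
Op 4: register job_B */17 -> active={job_B:*/17}
Op 5: unregister job_B -> active={}
Op 6: register job_D */7 -> active={job_D:*/7}
Op 7: register job_A */16 -> active={job_A:*/16, job_D:*/7}
Op 8: register job_A */12 -> active={job_A:*/12, job_D:*/7}
Op 9: register job_D */14 -> active={job_A:*/12, job_D:*/14}
Op 10: register job_D */16 -> active={job_A:*/12, job_D:*/16}
Op 11: unregister job_A -> active={job_D:*/16}
Op 12: register job_A */5 -> active={job_A:*/5, job_D:*/16}
Op 13: unregister job_A -> active={job_D:*/16}
  job_D: interval 16, next fire after T=108 is 112
Earliest = 112, winner (lex tiebreak) = job_D

Answer: job_D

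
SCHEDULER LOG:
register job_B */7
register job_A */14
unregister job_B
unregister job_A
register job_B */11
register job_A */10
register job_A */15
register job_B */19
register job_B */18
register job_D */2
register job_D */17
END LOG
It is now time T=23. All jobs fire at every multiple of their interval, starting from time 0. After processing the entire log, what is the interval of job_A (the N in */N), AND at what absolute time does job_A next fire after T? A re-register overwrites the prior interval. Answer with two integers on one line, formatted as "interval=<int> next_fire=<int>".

Answer: interval=15 next_fire=30

Derivation:
Op 1: register job_B */7 -> active={job_B:*/7}
Op 2: register job_A */14 -> active={job_A:*/14, job_B:*/7}
Op 3: unregister job_B -> active={job_A:*/14}
Op 4: unregister job_A -> active={}
Op 5: register job_B */11 -> active={job_B:*/11}
Op 6: register job_A */10 -> active={job_A:*/10, job_B:*/11}
Op 7: register job_A */15 -> active={job_A:*/15, job_B:*/11}
Op 8: register job_B */19 -> active={job_A:*/15, job_B:*/19}
Op 9: register job_B */18 -> active={job_A:*/15, job_B:*/18}
Op 10: register job_D */2 -> active={job_A:*/15, job_B:*/18, job_D:*/2}
Op 11: register job_D */17 -> active={job_A:*/15, job_B:*/18, job_D:*/17}
Final interval of job_A = 15
Next fire of job_A after T=23: (23//15+1)*15 = 30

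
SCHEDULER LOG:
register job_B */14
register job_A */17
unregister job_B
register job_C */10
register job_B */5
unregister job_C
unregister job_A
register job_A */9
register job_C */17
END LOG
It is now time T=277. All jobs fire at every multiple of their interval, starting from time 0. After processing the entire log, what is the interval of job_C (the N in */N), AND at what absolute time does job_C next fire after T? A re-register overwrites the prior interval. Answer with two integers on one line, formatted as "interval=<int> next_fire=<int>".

Answer: interval=17 next_fire=289

Derivation:
Op 1: register job_B */14 -> active={job_B:*/14}
Op 2: register job_A */17 -> active={job_A:*/17, job_B:*/14}
Op 3: unregister job_B -> active={job_A:*/17}
Op 4: register job_C */10 -> active={job_A:*/17, job_C:*/10}
Op 5: register job_B */5 -> active={job_A:*/17, job_B:*/5, job_C:*/10}
Op 6: unregister job_C -> active={job_A:*/17, job_B:*/5}
Op 7: unregister job_A -> active={job_B:*/5}
Op 8: register job_A */9 -> active={job_A:*/9, job_B:*/5}
Op 9: register job_C */17 -> active={job_A:*/9, job_B:*/5, job_C:*/17}
Final interval of job_C = 17
Next fire of job_C after T=277: (277//17+1)*17 = 289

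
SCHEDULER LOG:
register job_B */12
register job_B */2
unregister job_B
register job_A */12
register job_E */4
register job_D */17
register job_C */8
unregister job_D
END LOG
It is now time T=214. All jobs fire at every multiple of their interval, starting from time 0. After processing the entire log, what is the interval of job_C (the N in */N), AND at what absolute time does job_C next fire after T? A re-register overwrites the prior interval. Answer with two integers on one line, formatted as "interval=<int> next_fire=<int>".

Op 1: register job_B */12 -> active={job_B:*/12}
Op 2: register job_B */2 -> active={job_B:*/2}
Op 3: unregister job_B -> active={}
Op 4: register job_A */12 -> active={job_A:*/12}
Op 5: register job_E */4 -> active={job_A:*/12, job_E:*/4}
Op 6: register job_D */17 -> active={job_A:*/12, job_D:*/17, job_E:*/4}
Op 7: register job_C */8 -> active={job_A:*/12, job_C:*/8, job_D:*/17, job_E:*/4}
Op 8: unregister job_D -> active={job_A:*/12, job_C:*/8, job_E:*/4}
Final interval of job_C = 8
Next fire of job_C after T=214: (214//8+1)*8 = 216

Answer: interval=8 next_fire=216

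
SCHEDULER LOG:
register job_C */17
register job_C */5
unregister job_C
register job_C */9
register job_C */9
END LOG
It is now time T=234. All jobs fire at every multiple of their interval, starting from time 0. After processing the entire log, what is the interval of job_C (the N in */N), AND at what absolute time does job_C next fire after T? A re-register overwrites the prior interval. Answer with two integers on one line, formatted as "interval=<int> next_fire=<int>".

Op 1: register job_C */17 -> active={job_C:*/17}
Op 2: register job_C */5 -> active={job_C:*/5}
Op 3: unregister job_C -> active={}
Op 4: register job_C */9 -> active={job_C:*/9}
Op 5: register job_C */9 -> active={job_C:*/9}
Final interval of job_C = 9
Next fire of job_C after T=234: (234//9+1)*9 = 243

Answer: interval=9 next_fire=243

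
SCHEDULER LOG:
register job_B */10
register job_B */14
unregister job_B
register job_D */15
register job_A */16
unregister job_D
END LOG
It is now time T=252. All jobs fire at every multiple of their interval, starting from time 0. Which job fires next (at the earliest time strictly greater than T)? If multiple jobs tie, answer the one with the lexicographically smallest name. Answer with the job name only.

Answer: job_A

Derivation:
Op 1: register job_B */10 -> active={job_B:*/10}
Op 2: register job_B */14 -> active={job_B:*/14}
Op 3: unregister job_B -> active={}
Op 4: register job_D */15 -> active={job_D:*/15}
Op 5: register job_A */16 -> active={job_A:*/16, job_D:*/15}
Op 6: unregister job_D -> active={job_A:*/16}
  job_A: interval 16, next fire after T=252 is 256
Earliest = 256, winner (lex tiebreak) = job_A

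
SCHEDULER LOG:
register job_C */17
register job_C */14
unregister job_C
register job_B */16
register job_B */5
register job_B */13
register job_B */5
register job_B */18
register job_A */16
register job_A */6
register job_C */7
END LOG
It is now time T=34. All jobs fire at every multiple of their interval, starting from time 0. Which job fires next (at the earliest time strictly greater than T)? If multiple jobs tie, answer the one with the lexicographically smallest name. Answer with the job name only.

Op 1: register job_C */17 -> active={job_C:*/17}
Op 2: register job_C */14 -> active={job_C:*/14}
Op 3: unregister job_C -> active={}
Op 4: register job_B */16 -> active={job_B:*/16}
Op 5: register job_B */5 -> active={job_B:*/5}
Op 6: register job_B */13 -> active={job_B:*/13}
Op 7: register job_B */5 -> active={job_B:*/5}
Op 8: register job_B */18 -> active={job_B:*/18}
Op 9: register job_A */16 -> active={job_A:*/16, job_B:*/18}
Op 10: register job_A */6 -> active={job_A:*/6, job_B:*/18}
Op 11: register job_C */7 -> active={job_A:*/6, job_B:*/18, job_C:*/7}
  job_A: interval 6, next fire after T=34 is 36
  job_B: interval 18, next fire after T=34 is 36
  job_C: interval 7, next fire after T=34 is 35
Earliest = 35, winner (lex tiebreak) = job_C

Answer: job_C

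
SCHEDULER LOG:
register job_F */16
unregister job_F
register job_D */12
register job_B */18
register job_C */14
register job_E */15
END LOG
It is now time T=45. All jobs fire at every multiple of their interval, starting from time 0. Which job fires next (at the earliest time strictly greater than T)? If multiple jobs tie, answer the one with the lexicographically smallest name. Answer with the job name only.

Op 1: register job_F */16 -> active={job_F:*/16}
Op 2: unregister job_F -> active={}
Op 3: register job_D */12 -> active={job_D:*/12}
Op 4: register job_B */18 -> active={job_B:*/18, job_D:*/12}
Op 5: register job_C */14 -> active={job_B:*/18, job_C:*/14, job_D:*/12}
Op 6: register job_E */15 -> active={job_B:*/18, job_C:*/14, job_D:*/12, job_E:*/15}
  job_B: interval 18, next fire after T=45 is 54
  job_C: interval 14, next fire after T=45 is 56
  job_D: interval 12, next fire after T=45 is 48
  job_E: interval 15, next fire after T=45 is 60
Earliest = 48, winner (lex tiebreak) = job_D

Answer: job_D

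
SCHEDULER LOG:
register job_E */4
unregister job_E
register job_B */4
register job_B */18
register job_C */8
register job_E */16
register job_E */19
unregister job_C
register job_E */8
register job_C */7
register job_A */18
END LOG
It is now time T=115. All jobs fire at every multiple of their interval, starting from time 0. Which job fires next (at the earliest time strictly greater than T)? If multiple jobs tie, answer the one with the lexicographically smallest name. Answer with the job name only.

Op 1: register job_E */4 -> active={job_E:*/4}
Op 2: unregister job_E -> active={}
Op 3: register job_B */4 -> active={job_B:*/4}
Op 4: register job_B */18 -> active={job_B:*/18}
Op 5: register job_C */8 -> active={job_B:*/18, job_C:*/8}
Op 6: register job_E */16 -> active={job_B:*/18, job_C:*/8, job_E:*/16}
Op 7: register job_E */19 -> active={job_B:*/18, job_C:*/8, job_E:*/19}
Op 8: unregister job_C -> active={job_B:*/18, job_E:*/19}
Op 9: register job_E */8 -> active={job_B:*/18, job_E:*/8}
Op 10: register job_C */7 -> active={job_B:*/18, job_C:*/7, job_E:*/8}
Op 11: register job_A */18 -> active={job_A:*/18, job_B:*/18, job_C:*/7, job_E:*/8}
  job_A: interval 18, next fire after T=115 is 126
  job_B: interval 18, next fire after T=115 is 126
  job_C: interval 7, next fire after T=115 is 119
  job_E: interval 8, next fire after T=115 is 120
Earliest = 119, winner (lex tiebreak) = job_C

Answer: job_C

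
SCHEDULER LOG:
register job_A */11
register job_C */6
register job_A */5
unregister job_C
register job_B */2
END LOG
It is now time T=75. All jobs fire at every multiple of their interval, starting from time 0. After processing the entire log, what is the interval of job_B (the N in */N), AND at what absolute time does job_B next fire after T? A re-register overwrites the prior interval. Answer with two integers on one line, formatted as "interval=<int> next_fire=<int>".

Answer: interval=2 next_fire=76

Derivation:
Op 1: register job_A */11 -> active={job_A:*/11}
Op 2: register job_C */6 -> active={job_A:*/11, job_C:*/6}
Op 3: register job_A */5 -> active={job_A:*/5, job_C:*/6}
Op 4: unregister job_C -> active={job_A:*/5}
Op 5: register job_B */2 -> active={job_A:*/5, job_B:*/2}
Final interval of job_B = 2
Next fire of job_B after T=75: (75//2+1)*2 = 76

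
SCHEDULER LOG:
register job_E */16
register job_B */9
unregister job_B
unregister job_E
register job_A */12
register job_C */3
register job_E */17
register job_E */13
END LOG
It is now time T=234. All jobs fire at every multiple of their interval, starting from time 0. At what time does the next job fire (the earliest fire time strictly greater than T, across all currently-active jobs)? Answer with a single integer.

Op 1: register job_E */16 -> active={job_E:*/16}
Op 2: register job_B */9 -> active={job_B:*/9, job_E:*/16}
Op 3: unregister job_B -> active={job_E:*/16}
Op 4: unregister job_E -> active={}
Op 5: register job_A */12 -> active={job_A:*/12}
Op 6: register job_C */3 -> active={job_A:*/12, job_C:*/3}
Op 7: register job_E */17 -> active={job_A:*/12, job_C:*/3, job_E:*/17}
Op 8: register job_E */13 -> active={job_A:*/12, job_C:*/3, job_E:*/13}
  job_A: interval 12, next fire after T=234 is 240
  job_C: interval 3, next fire after T=234 is 237
  job_E: interval 13, next fire after T=234 is 247
Earliest fire time = 237 (job job_C)

Answer: 237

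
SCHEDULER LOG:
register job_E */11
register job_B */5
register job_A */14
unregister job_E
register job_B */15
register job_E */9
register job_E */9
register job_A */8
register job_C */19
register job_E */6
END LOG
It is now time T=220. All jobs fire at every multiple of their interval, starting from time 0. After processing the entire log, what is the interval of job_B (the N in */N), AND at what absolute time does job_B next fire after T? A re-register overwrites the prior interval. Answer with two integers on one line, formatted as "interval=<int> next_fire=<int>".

Answer: interval=15 next_fire=225

Derivation:
Op 1: register job_E */11 -> active={job_E:*/11}
Op 2: register job_B */5 -> active={job_B:*/5, job_E:*/11}
Op 3: register job_A */14 -> active={job_A:*/14, job_B:*/5, job_E:*/11}
Op 4: unregister job_E -> active={job_A:*/14, job_B:*/5}
Op 5: register job_B */15 -> active={job_A:*/14, job_B:*/15}
Op 6: register job_E */9 -> active={job_A:*/14, job_B:*/15, job_E:*/9}
Op 7: register job_E */9 -> active={job_A:*/14, job_B:*/15, job_E:*/9}
Op 8: register job_A */8 -> active={job_A:*/8, job_B:*/15, job_E:*/9}
Op 9: register job_C */19 -> active={job_A:*/8, job_B:*/15, job_C:*/19, job_E:*/9}
Op 10: register job_E */6 -> active={job_A:*/8, job_B:*/15, job_C:*/19, job_E:*/6}
Final interval of job_B = 15
Next fire of job_B after T=220: (220//15+1)*15 = 225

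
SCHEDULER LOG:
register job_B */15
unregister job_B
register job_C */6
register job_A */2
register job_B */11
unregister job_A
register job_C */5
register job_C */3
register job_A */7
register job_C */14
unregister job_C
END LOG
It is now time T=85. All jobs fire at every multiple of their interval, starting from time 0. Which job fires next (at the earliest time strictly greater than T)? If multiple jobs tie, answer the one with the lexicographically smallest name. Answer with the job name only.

Op 1: register job_B */15 -> active={job_B:*/15}
Op 2: unregister job_B -> active={}
Op 3: register job_C */6 -> active={job_C:*/6}
Op 4: register job_A */2 -> active={job_A:*/2, job_C:*/6}
Op 5: register job_B */11 -> active={job_A:*/2, job_B:*/11, job_C:*/6}
Op 6: unregister job_A -> active={job_B:*/11, job_C:*/6}
Op 7: register job_C */5 -> active={job_B:*/11, job_C:*/5}
Op 8: register job_C */3 -> active={job_B:*/11, job_C:*/3}
Op 9: register job_A */7 -> active={job_A:*/7, job_B:*/11, job_C:*/3}
Op 10: register job_C */14 -> active={job_A:*/7, job_B:*/11, job_C:*/14}
Op 11: unregister job_C -> active={job_A:*/7, job_B:*/11}
  job_A: interval 7, next fire after T=85 is 91
  job_B: interval 11, next fire after T=85 is 88
Earliest = 88, winner (lex tiebreak) = job_B

Answer: job_B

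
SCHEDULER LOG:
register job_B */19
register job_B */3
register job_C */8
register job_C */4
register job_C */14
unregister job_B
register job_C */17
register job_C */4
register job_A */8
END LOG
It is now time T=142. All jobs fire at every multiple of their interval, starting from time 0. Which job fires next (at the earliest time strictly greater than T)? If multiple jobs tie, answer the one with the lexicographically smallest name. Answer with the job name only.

Op 1: register job_B */19 -> active={job_B:*/19}
Op 2: register job_B */3 -> active={job_B:*/3}
Op 3: register job_C */8 -> active={job_B:*/3, job_C:*/8}
Op 4: register job_C */4 -> active={job_B:*/3, job_C:*/4}
Op 5: register job_C */14 -> active={job_B:*/3, job_C:*/14}
Op 6: unregister job_B -> active={job_C:*/14}
Op 7: register job_C */17 -> active={job_C:*/17}
Op 8: register job_C */4 -> active={job_C:*/4}
Op 9: register job_A */8 -> active={job_A:*/8, job_C:*/4}
  job_A: interval 8, next fire after T=142 is 144
  job_C: interval 4, next fire after T=142 is 144
Earliest = 144, winner (lex tiebreak) = job_A

Answer: job_A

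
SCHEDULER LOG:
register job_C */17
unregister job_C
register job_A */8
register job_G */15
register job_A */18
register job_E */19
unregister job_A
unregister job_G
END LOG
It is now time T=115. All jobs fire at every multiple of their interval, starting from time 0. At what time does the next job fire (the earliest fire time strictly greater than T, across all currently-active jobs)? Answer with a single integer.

Op 1: register job_C */17 -> active={job_C:*/17}
Op 2: unregister job_C -> active={}
Op 3: register job_A */8 -> active={job_A:*/8}
Op 4: register job_G */15 -> active={job_A:*/8, job_G:*/15}
Op 5: register job_A */18 -> active={job_A:*/18, job_G:*/15}
Op 6: register job_E */19 -> active={job_A:*/18, job_E:*/19, job_G:*/15}
Op 7: unregister job_A -> active={job_E:*/19, job_G:*/15}
Op 8: unregister job_G -> active={job_E:*/19}
  job_E: interval 19, next fire after T=115 is 133
Earliest fire time = 133 (job job_E)

Answer: 133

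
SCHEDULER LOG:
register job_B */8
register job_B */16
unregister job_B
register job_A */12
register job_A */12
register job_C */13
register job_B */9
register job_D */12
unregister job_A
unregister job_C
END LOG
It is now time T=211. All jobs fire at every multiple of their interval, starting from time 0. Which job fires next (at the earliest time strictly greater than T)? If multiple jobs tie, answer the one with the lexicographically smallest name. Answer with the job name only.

Answer: job_B

Derivation:
Op 1: register job_B */8 -> active={job_B:*/8}
Op 2: register job_B */16 -> active={job_B:*/16}
Op 3: unregister job_B -> active={}
Op 4: register job_A */12 -> active={job_A:*/12}
Op 5: register job_A */12 -> active={job_A:*/12}
Op 6: register job_C */13 -> active={job_A:*/12, job_C:*/13}
Op 7: register job_B */9 -> active={job_A:*/12, job_B:*/9, job_C:*/13}
Op 8: register job_D */12 -> active={job_A:*/12, job_B:*/9, job_C:*/13, job_D:*/12}
Op 9: unregister job_A -> active={job_B:*/9, job_C:*/13, job_D:*/12}
Op 10: unregister job_C -> active={job_B:*/9, job_D:*/12}
  job_B: interval 9, next fire after T=211 is 216
  job_D: interval 12, next fire after T=211 is 216
Earliest = 216, winner (lex tiebreak) = job_B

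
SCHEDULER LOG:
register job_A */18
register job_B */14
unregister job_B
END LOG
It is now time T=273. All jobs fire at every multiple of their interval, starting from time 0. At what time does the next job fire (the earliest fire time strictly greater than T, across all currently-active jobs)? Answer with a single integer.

Op 1: register job_A */18 -> active={job_A:*/18}
Op 2: register job_B */14 -> active={job_A:*/18, job_B:*/14}
Op 3: unregister job_B -> active={job_A:*/18}
  job_A: interval 18, next fire after T=273 is 288
Earliest fire time = 288 (job job_A)

Answer: 288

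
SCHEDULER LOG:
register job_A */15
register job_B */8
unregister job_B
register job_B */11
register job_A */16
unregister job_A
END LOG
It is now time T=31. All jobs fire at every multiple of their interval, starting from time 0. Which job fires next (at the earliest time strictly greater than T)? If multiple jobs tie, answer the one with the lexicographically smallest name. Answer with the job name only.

Op 1: register job_A */15 -> active={job_A:*/15}
Op 2: register job_B */8 -> active={job_A:*/15, job_B:*/8}
Op 3: unregister job_B -> active={job_A:*/15}
Op 4: register job_B */11 -> active={job_A:*/15, job_B:*/11}
Op 5: register job_A */16 -> active={job_A:*/16, job_B:*/11}
Op 6: unregister job_A -> active={job_B:*/11}
  job_B: interval 11, next fire after T=31 is 33
Earliest = 33, winner (lex tiebreak) = job_B

Answer: job_B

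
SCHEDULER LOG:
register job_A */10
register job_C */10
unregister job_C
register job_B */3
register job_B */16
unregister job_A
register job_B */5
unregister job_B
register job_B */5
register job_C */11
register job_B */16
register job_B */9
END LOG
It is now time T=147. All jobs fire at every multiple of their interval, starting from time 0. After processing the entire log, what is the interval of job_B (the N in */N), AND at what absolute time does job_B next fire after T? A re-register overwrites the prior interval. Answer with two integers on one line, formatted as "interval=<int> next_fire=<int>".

Op 1: register job_A */10 -> active={job_A:*/10}
Op 2: register job_C */10 -> active={job_A:*/10, job_C:*/10}
Op 3: unregister job_C -> active={job_A:*/10}
Op 4: register job_B */3 -> active={job_A:*/10, job_B:*/3}
Op 5: register job_B */16 -> active={job_A:*/10, job_B:*/16}
Op 6: unregister job_A -> active={job_B:*/16}
Op 7: register job_B */5 -> active={job_B:*/5}
Op 8: unregister job_B -> active={}
Op 9: register job_B */5 -> active={job_B:*/5}
Op 10: register job_C */11 -> active={job_B:*/5, job_C:*/11}
Op 11: register job_B */16 -> active={job_B:*/16, job_C:*/11}
Op 12: register job_B */9 -> active={job_B:*/9, job_C:*/11}
Final interval of job_B = 9
Next fire of job_B after T=147: (147//9+1)*9 = 153

Answer: interval=9 next_fire=153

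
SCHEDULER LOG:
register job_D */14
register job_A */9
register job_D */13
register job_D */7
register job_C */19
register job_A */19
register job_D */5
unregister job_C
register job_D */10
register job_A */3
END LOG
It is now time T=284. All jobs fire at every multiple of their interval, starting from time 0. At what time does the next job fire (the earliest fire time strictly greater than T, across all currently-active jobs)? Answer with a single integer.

Op 1: register job_D */14 -> active={job_D:*/14}
Op 2: register job_A */9 -> active={job_A:*/9, job_D:*/14}
Op 3: register job_D */13 -> active={job_A:*/9, job_D:*/13}
Op 4: register job_D */7 -> active={job_A:*/9, job_D:*/7}
Op 5: register job_C */19 -> active={job_A:*/9, job_C:*/19, job_D:*/7}
Op 6: register job_A */19 -> active={job_A:*/19, job_C:*/19, job_D:*/7}
Op 7: register job_D */5 -> active={job_A:*/19, job_C:*/19, job_D:*/5}
Op 8: unregister job_C -> active={job_A:*/19, job_D:*/5}
Op 9: register job_D */10 -> active={job_A:*/19, job_D:*/10}
Op 10: register job_A */3 -> active={job_A:*/3, job_D:*/10}
  job_A: interval 3, next fire after T=284 is 285
  job_D: interval 10, next fire after T=284 is 290
Earliest fire time = 285 (job job_A)

Answer: 285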